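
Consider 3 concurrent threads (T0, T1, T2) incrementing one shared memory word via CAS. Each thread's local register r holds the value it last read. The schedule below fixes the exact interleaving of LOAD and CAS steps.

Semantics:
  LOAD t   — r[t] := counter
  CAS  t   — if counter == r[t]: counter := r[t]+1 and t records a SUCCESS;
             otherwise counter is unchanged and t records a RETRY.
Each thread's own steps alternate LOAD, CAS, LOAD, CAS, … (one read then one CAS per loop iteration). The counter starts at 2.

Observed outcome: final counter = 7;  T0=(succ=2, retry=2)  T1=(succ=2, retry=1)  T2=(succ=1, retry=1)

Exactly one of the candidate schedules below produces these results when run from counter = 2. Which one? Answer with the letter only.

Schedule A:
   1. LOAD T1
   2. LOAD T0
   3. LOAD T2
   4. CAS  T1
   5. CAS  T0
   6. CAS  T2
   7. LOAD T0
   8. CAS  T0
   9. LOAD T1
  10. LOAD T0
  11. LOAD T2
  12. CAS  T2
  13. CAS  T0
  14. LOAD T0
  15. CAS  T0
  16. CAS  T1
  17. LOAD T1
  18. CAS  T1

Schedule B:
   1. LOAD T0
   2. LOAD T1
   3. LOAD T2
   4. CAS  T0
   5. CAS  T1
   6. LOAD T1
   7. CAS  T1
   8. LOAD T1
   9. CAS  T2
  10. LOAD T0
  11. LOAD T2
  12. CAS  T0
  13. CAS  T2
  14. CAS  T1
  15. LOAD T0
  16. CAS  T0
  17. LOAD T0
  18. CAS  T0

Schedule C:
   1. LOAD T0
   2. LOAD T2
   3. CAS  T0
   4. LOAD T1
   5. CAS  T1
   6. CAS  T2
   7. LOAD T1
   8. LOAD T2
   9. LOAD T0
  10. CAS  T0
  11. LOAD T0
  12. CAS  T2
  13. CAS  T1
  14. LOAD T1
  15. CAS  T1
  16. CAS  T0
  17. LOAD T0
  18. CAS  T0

A

Tracing schedule A:
step 1: T1 LOAD ⇒ load; ctr=2 reg=2
step 2: T0 LOAD ⇒ load; ctr=2 reg=2
step 3: T2 LOAD ⇒ load; ctr=2 reg=2
step 4: T1 CAS ⇒ ok; ctr=3 reg=2
step 5: T0 CAS ⇒ retry; ctr=3 reg=2
step 6: T2 CAS ⇒ retry; ctr=3 reg=2
step 7: T0 LOAD ⇒ load; ctr=3 reg=3
step 8: T0 CAS ⇒ ok; ctr=4 reg=3
step 9: T1 LOAD ⇒ load; ctr=4 reg=4
step 10: T0 LOAD ⇒ load; ctr=4 reg=4
step 11: T2 LOAD ⇒ load; ctr=4 reg=4
step 12: T2 CAS ⇒ ok; ctr=5 reg=4
step 13: T0 CAS ⇒ retry; ctr=5 reg=4
step 14: T0 LOAD ⇒ load; ctr=5 reg=5
step 15: T0 CAS ⇒ ok; ctr=6 reg=5
step 16: T1 CAS ⇒ retry; ctr=6 reg=4
step 17: T1 LOAD ⇒ load; ctr=6 reg=6
step 18: T1 CAS ⇒ ok; ctr=7 reg=6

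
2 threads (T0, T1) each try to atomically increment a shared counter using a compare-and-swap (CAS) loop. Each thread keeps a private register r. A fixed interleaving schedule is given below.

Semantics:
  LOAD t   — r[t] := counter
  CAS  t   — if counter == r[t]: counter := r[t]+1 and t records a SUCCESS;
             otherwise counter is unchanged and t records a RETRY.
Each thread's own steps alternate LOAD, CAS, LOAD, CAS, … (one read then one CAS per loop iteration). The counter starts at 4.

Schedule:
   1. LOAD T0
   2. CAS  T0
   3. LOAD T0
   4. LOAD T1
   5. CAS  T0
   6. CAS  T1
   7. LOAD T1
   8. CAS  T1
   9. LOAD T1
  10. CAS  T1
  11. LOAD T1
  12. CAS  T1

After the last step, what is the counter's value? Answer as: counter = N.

   1) LOAD T0:  M=4  r_T0=4
   2) CAS  T0:  M=5  r_T0=4 ✓
   3) LOAD T0:  M=5  r_T0=5
   4) LOAD T1:  M=5  r_T1=5
   5) CAS  T0:  M=6  r_T0=5 ✓
   6) CAS  T1:  M=6  r_T1=5 ✗
   7) LOAD T1:  M=6  r_T1=6
   8) CAS  T1:  M=7  r_T1=6 ✓
   9) LOAD T1:  M=7  r_T1=7
  10) CAS  T1:  M=8  r_T1=7 ✓
  11) LOAD T1:  M=8  r_T1=8
  12) CAS  T1:  M=9  r_T1=8 ✓

counter = 9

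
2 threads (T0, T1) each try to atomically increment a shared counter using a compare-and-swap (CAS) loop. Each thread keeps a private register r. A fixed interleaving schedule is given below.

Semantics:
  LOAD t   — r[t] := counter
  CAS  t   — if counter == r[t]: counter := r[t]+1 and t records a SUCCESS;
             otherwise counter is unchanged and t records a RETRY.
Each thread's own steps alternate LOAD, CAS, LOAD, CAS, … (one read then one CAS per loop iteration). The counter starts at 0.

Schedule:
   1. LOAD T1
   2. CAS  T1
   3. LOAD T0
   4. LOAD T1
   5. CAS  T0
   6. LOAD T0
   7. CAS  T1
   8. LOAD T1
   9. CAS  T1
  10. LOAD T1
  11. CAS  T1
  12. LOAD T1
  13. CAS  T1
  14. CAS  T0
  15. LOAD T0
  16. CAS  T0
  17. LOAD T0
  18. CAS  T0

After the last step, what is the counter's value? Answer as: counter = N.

step 1: T1 LOAD ⇒ load; ctr=0 reg=0
step 2: T1 CAS ⇒ ok; ctr=1 reg=0
step 3: T0 LOAD ⇒ load; ctr=1 reg=1
step 4: T1 LOAD ⇒ load; ctr=1 reg=1
step 5: T0 CAS ⇒ ok; ctr=2 reg=1
step 6: T0 LOAD ⇒ load; ctr=2 reg=2
step 7: T1 CAS ⇒ retry; ctr=2 reg=1
step 8: T1 LOAD ⇒ load; ctr=2 reg=2
step 9: T1 CAS ⇒ ok; ctr=3 reg=2
step 10: T1 LOAD ⇒ load; ctr=3 reg=3
step 11: T1 CAS ⇒ ok; ctr=4 reg=3
step 12: T1 LOAD ⇒ load; ctr=4 reg=4
step 13: T1 CAS ⇒ ok; ctr=5 reg=4
step 14: T0 CAS ⇒ retry; ctr=5 reg=2
step 15: T0 LOAD ⇒ load; ctr=5 reg=5
step 16: T0 CAS ⇒ ok; ctr=6 reg=5
step 17: T0 LOAD ⇒ load; ctr=6 reg=6
step 18: T0 CAS ⇒ ok; ctr=7 reg=6

counter = 7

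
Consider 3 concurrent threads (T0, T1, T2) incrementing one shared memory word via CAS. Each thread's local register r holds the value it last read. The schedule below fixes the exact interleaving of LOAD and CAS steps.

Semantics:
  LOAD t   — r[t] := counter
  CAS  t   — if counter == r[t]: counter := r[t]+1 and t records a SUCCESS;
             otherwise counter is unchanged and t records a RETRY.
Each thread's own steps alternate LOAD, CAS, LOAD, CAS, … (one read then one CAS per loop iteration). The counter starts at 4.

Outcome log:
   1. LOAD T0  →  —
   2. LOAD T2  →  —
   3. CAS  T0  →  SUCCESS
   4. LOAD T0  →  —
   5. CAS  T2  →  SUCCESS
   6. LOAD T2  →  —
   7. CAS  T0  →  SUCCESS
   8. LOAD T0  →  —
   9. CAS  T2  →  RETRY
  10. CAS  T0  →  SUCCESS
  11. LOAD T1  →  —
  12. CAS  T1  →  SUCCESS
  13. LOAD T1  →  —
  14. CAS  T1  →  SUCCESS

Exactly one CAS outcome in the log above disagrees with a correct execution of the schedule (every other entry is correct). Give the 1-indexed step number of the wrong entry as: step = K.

step = 5

Re-executing:
   1) LOAD T0:  M=4  r_T0=4
   2) LOAD T2:  M=4  r_T2=4
   3) CAS  T0:  M=5  r_T0=4 ✓
   4) LOAD T0:  M=5  r_T0=5
   5) CAS  T2:  M=5  r_T2=4 ✗
   6) LOAD T2:  M=5  r_T2=5
   7) CAS  T0:  M=6  r_T0=5 ✓
   8) LOAD T0:  M=6  r_T0=6
   9) CAS  T2:  M=6  r_T2=5 ✗
  10) CAS  T0:  M=7  r_T0=6 ✓
  11) LOAD T1:  M=7  r_T1=7
  12) CAS  T1:  M=8  r_T1=7 ✓
  13) LOAD T1:  M=8  r_T1=8
  14) CAS  T1:  M=9  r_T1=8 ✓
Mismatch at 5.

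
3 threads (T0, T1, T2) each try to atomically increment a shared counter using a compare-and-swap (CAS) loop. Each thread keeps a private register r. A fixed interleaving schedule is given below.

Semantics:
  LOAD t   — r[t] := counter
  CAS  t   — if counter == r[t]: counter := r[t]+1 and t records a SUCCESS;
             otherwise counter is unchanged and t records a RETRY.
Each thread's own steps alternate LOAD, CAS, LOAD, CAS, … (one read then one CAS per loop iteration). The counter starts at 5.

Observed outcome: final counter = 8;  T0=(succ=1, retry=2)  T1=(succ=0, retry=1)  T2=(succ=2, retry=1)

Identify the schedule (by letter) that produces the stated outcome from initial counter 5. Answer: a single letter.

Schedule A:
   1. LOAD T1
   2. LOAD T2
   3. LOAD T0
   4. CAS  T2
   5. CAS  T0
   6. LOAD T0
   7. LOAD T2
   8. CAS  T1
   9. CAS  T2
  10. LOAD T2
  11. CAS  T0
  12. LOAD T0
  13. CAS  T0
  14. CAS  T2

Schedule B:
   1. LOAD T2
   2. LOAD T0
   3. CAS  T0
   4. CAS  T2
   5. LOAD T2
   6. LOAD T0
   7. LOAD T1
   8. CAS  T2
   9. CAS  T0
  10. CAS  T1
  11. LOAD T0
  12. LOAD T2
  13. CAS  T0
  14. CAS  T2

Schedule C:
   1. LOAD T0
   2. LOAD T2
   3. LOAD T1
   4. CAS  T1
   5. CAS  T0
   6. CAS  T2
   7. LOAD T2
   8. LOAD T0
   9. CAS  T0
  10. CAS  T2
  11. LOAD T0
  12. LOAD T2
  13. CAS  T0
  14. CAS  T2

A

Simulating candidate A:
[1] T1.load  rd  (counter 5, T1.r 5)
[2] T2.load  rd  (counter 5, T2.r 5)
[3] T0.load  rd  (counter 5, T0.r 5)
[4] T2.cas  hit  (counter 6, T2.r 5)
[5] T0.cas  miss  (counter 6, T0.r 5)
[6] T0.load  rd  (counter 6, T0.r 6)
[7] T2.load  rd  (counter 6, T2.r 6)
[8] T1.cas  miss  (counter 6, T1.r 5)
[9] T2.cas  hit  (counter 7, T2.r 6)
[10] T2.load  rd  (counter 7, T2.r 7)
[11] T0.cas  miss  (counter 7, T0.r 6)
[12] T0.load  rd  (counter 7, T0.r 7)
[13] T0.cas  hit  (counter 8, T0.r 7)
[14] T2.cas  miss  (counter 8, T2.r 7)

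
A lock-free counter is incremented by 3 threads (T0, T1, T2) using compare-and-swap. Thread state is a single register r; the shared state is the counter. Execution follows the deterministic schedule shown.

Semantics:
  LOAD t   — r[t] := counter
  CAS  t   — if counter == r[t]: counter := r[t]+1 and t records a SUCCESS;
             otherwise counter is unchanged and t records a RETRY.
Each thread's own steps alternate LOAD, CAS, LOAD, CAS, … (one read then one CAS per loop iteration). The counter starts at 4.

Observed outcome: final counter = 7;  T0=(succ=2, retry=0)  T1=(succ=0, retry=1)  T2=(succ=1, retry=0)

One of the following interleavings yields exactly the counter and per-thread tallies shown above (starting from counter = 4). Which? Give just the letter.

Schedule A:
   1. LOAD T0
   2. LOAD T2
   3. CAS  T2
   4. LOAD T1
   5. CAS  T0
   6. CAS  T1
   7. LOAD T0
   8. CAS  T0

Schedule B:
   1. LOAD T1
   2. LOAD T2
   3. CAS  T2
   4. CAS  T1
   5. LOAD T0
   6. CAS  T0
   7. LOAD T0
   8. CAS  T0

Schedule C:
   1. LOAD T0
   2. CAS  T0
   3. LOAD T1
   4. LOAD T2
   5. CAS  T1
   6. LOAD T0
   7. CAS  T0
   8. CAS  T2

B

Run B:
1. LOAD T1 → mem=4 r[T1]=4 [LOAD]
2. LOAD T2 → mem=4 r[T2]=4 [LOAD]
3. CAS T2 → mem=5 r[T2]=4 [OK]
4. CAS T1 → mem=5 r[T1]=4 [RETRY]
5. LOAD T0 → mem=5 r[T0]=5 [LOAD]
6. CAS T0 → mem=6 r[T0]=5 [OK]
7. LOAD T0 → mem=6 r[T0]=6 [LOAD]
8. CAS T0 → mem=7 r[T0]=6 [OK]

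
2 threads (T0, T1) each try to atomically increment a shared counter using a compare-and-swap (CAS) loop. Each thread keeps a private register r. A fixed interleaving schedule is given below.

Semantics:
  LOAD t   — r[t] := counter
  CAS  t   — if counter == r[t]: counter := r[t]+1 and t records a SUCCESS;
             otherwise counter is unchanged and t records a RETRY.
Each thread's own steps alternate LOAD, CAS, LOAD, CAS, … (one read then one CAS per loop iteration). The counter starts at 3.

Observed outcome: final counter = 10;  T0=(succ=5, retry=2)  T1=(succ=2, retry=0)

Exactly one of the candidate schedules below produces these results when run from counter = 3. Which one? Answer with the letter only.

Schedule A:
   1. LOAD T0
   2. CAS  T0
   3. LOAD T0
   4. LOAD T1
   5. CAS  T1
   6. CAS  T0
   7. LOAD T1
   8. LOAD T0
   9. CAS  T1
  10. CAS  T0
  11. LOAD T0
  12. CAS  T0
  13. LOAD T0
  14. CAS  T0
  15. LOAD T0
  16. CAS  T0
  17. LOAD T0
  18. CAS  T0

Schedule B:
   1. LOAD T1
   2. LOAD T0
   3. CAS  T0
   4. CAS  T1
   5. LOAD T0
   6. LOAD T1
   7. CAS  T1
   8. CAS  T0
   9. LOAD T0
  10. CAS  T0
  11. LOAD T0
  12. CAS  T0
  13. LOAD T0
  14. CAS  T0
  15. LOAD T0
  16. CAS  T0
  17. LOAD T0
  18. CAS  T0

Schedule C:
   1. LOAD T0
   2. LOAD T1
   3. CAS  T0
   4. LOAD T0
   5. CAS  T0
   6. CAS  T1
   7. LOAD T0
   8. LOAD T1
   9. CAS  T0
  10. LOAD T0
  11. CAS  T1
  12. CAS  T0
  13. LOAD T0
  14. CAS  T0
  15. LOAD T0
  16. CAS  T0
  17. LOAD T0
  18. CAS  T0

A

Tracing schedule A:
#1 T0 reads 3
#2 T0 CAS(3→4) writes; counter now 4
#3 T0 reads 4
#4 T1 reads 4
#5 T1 CAS(4→5) writes; counter now 5
#6 T0 CAS(4→5) fails; counter now 5
#7 T1 reads 5
#8 T0 reads 5
#9 T1 CAS(5→6) writes; counter now 6
#10 T0 CAS(5→6) fails; counter now 6
#11 T0 reads 6
#12 T0 CAS(6→7) writes; counter now 7
#13 T0 reads 7
#14 T0 CAS(7→8) writes; counter now 8
#15 T0 reads 8
#16 T0 CAS(8→9) writes; counter now 9
#17 T0 reads 9
#18 T0 CAS(9→10) writes; counter now 10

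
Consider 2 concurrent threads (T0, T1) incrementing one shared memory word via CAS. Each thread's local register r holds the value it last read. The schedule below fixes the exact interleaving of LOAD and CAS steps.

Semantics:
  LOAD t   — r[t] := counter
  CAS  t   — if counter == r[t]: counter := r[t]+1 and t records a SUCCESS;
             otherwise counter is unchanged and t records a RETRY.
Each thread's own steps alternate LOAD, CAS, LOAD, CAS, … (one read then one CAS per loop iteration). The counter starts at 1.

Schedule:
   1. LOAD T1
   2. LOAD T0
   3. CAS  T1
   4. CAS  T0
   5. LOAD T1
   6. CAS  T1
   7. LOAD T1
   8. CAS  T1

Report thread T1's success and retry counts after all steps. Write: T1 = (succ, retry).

   1) LOAD T1:  M=1  r_T1=1
   2) LOAD T0:  M=1  r_T0=1
   3) CAS  T1:  M=2  r_T1=1 ✓
   4) CAS  T0:  M=2  r_T0=1 ✗
   5) LOAD T1:  M=2  r_T1=2
   6) CAS  T1:  M=3  r_T1=2 ✓
   7) LOAD T1:  M=3  r_T1=3
   8) CAS  T1:  M=4  r_T1=3 ✓

T1 = (3, 0)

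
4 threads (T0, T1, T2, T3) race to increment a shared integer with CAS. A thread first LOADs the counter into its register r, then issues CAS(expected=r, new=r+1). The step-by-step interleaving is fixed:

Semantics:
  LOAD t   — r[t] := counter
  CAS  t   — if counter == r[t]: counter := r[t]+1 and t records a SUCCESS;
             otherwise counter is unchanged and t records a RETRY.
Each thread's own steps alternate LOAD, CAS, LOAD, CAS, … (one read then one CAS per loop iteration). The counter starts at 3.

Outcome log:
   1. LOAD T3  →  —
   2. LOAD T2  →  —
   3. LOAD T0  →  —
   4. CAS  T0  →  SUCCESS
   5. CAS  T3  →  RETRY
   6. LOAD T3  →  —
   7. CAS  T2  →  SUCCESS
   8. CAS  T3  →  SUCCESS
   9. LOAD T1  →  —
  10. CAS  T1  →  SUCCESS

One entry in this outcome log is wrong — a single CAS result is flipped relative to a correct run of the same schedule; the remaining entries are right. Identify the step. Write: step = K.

step = 7

Correct run:
1. LOAD T3 → mem=3 r[T3]=3 [LOAD]
2. LOAD T2 → mem=3 r[T2]=3 [LOAD]
3. LOAD T0 → mem=3 r[T0]=3 [LOAD]
4. CAS T0 → mem=4 r[T0]=3 [OK]
5. CAS T3 → mem=4 r[T3]=3 [RETRY]
6. LOAD T3 → mem=4 r[T3]=4 [LOAD]
7. CAS T2 → mem=4 r[T2]=3 [RETRY]
8. CAS T3 → mem=5 r[T3]=4 [OK]
9. LOAD T1 → mem=5 r[T1]=5 [LOAD]
10. CAS T1 → mem=6 r[T1]=5 [OK]
Flip is step 7.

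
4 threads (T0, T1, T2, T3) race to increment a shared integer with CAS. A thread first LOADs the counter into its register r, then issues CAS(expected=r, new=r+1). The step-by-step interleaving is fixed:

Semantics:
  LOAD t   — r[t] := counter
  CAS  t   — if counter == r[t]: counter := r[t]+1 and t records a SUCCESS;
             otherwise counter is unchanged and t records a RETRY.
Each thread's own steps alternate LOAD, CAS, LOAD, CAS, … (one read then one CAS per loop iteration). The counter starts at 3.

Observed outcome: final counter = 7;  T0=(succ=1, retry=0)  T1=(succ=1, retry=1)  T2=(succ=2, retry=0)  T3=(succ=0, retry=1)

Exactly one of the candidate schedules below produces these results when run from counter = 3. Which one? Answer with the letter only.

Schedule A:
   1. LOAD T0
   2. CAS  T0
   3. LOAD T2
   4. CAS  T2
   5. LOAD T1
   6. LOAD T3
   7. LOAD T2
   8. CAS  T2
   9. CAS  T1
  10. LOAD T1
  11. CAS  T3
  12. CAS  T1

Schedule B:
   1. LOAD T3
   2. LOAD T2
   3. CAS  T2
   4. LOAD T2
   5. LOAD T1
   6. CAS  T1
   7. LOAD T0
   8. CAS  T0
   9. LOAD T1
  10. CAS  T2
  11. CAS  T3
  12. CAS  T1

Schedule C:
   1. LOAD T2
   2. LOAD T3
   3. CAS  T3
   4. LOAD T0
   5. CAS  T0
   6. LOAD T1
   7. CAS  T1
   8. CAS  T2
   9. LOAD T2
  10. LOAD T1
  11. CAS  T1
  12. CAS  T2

A

Simulating candidate A:
step 1: T0 LOAD ⇒ load; ctr=3 reg=3
step 2: T0 CAS ⇒ ok; ctr=4 reg=3
step 3: T2 LOAD ⇒ load; ctr=4 reg=4
step 4: T2 CAS ⇒ ok; ctr=5 reg=4
step 5: T1 LOAD ⇒ load; ctr=5 reg=5
step 6: T3 LOAD ⇒ load; ctr=5 reg=5
step 7: T2 LOAD ⇒ load; ctr=5 reg=5
step 8: T2 CAS ⇒ ok; ctr=6 reg=5
step 9: T1 CAS ⇒ retry; ctr=6 reg=5
step 10: T1 LOAD ⇒ load; ctr=6 reg=6
step 11: T3 CAS ⇒ retry; ctr=6 reg=5
step 12: T1 CAS ⇒ ok; ctr=7 reg=6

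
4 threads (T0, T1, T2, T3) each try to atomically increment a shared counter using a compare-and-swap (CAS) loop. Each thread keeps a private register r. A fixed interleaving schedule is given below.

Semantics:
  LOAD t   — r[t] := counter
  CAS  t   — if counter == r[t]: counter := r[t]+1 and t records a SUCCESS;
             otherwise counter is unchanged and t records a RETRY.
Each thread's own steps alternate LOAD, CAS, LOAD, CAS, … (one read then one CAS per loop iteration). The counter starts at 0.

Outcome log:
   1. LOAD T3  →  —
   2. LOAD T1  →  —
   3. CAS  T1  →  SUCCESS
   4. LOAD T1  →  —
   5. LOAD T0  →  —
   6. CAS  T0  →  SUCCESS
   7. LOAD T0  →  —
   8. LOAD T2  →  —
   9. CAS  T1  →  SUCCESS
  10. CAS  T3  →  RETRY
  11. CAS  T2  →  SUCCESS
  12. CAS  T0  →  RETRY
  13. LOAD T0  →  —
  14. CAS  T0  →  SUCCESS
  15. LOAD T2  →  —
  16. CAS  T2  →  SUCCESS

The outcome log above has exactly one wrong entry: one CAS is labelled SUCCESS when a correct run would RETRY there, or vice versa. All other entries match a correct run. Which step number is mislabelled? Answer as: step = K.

Correct run:
[1] T3.load  rd  (counter 0, T3.r 0)
[2] T1.load  rd  (counter 0, T1.r 0)
[3] T1.cas  hit  (counter 1, T1.r 0)
[4] T1.load  rd  (counter 1, T1.r 1)
[5] T0.load  rd  (counter 1, T0.r 1)
[6] T0.cas  hit  (counter 2, T0.r 1)
[7] T0.load  rd  (counter 2, T0.r 2)
[8] T2.load  rd  (counter 2, T2.r 2)
[9] T1.cas  miss  (counter 2, T1.r 1)
[10] T3.cas  miss  (counter 2, T3.r 0)
[11] T2.cas  hit  (counter 3, T2.r 2)
[12] T0.cas  miss  (counter 3, T0.r 2)
[13] T0.load  rd  (counter 3, T0.r 3)
[14] T0.cas  hit  (counter 4, T0.r 3)
[15] T2.load  rd  (counter 4, T2.r 4)
[16] T2.cas  hit  (counter 5, T2.r 4)
Flip is step 9.

step = 9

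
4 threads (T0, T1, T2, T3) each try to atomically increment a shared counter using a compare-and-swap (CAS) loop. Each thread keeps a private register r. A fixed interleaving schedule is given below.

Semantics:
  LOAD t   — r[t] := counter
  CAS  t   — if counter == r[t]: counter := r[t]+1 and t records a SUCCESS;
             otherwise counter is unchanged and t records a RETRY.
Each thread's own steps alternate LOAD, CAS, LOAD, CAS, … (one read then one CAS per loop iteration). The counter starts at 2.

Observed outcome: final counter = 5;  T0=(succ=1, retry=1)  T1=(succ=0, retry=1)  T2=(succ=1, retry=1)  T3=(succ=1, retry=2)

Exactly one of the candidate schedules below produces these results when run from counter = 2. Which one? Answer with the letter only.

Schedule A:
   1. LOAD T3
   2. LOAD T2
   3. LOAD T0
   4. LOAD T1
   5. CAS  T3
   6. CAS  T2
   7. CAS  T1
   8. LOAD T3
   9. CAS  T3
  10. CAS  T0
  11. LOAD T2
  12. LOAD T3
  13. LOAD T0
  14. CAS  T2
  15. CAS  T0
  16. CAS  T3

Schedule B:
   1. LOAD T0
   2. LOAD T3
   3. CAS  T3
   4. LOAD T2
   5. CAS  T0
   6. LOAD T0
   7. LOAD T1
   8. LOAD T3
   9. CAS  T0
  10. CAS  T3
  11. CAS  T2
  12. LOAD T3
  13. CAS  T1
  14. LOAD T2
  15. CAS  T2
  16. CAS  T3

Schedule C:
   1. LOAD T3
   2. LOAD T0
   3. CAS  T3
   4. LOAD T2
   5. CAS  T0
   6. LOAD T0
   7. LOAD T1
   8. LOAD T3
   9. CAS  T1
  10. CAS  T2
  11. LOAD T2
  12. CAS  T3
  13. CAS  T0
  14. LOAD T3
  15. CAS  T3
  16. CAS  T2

B

Simulating candidate B:
[1] T0.load  rd  (counter 2, T0.r 2)
[2] T3.load  rd  (counter 2, T3.r 2)
[3] T3.cas  hit  (counter 3, T3.r 2)
[4] T2.load  rd  (counter 3, T2.r 3)
[5] T0.cas  miss  (counter 3, T0.r 2)
[6] T0.load  rd  (counter 3, T0.r 3)
[7] T1.load  rd  (counter 3, T1.r 3)
[8] T3.load  rd  (counter 3, T3.r 3)
[9] T0.cas  hit  (counter 4, T0.r 3)
[10] T3.cas  miss  (counter 4, T3.r 3)
[11] T2.cas  miss  (counter 4, T2.r 3)
[12] T3.load  rd  (counter 4, T3.r 4)
[13] T1.cas  miss  (counter 4, T1.r 3)
[14] T2.load  rd  (counter 4, T2.r 4)
[15] T2.cas  hit  (counter 5, T2.r 4)
[16] T3.cas  miss  (counter 5, T3.r 4)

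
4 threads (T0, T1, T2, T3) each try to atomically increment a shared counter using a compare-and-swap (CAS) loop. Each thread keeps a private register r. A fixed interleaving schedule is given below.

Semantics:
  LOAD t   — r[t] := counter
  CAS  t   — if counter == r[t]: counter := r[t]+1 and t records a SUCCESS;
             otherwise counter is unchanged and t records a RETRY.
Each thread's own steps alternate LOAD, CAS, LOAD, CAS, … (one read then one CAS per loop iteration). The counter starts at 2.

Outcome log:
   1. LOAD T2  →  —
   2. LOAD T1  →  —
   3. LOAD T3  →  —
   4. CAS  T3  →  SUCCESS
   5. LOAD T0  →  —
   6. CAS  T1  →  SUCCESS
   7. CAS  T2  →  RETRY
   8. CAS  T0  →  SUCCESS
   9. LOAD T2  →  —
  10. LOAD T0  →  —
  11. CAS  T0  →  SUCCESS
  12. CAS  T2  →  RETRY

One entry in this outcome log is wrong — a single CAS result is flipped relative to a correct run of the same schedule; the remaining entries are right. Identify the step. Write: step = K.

step = 6

Correct run:
   1) LOAD T2:  M=2  r_T2=2
   2) LOAD T1:  M=2  r_T1=2
   3) LOAD T3:  M=2  r_T3=2
   4) CAS  T3:  M=3  r_T3=2 ✓
   5) LOAD T0:  M=3  r_T0=3
   6) CAS  T1:  M=3  r_T1=2 ✗
   7) CAS  T2:  M=3  r_T2=2 ✗
   8) CAS  T0:  M=4  r_T0=3 ✓
   9) LOAD T2:  M=4  r_T2=4
  10) LOAD T0:  M=4  r_T0=4
  11) CAS  T0:  M=5  r_T0=4 ✓
  12) CAS  T2:  M=5  r_T2=4 ✗
Flip is step 6.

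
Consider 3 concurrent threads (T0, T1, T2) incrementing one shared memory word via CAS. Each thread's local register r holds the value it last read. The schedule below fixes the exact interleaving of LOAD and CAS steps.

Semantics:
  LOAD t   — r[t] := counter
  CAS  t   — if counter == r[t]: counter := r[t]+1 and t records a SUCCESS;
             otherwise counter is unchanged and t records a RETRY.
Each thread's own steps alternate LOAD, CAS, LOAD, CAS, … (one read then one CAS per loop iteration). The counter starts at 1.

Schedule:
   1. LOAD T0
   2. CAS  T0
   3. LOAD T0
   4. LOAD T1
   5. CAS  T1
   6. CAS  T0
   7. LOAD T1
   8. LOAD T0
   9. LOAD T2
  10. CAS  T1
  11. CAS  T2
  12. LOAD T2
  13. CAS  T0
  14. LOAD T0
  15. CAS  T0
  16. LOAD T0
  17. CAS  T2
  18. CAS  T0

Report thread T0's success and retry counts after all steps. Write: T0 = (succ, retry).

   1) LOAD T0:  M=1  r_T0=1
   2) CAS  T0:  M=2  r_T0=1 ✓
   3) LOAD T0:  M=2  r_T0=2
   4) LOAD T1:  M=2  r_T1=2
   5) CAS  T1:  M=3  r_T1=2 ✓
   6) CAS  T0:  M=3  r_T0=2 ✗
   7) LOAD T1:  M=3  r_T1=3
   8) LOAD T0:  M=3  r_T0=3
   9) LOAD T2:  M=3  r_T2=3
  10) CAS  T1:  M=4  r_T1=3 ✓
  11) CAS  T2:  M=4  r_T2=3 ✗
  12) LOAD T2:  M=4  r_T2=4
  13) CAS  T0:  M=4  r_T0=3 ✗
  14) LOAD T0:  M=4  r_T0=4
  15) CAS  T0:  M=5  r_T0=4 ✓
  16) LOAD T0:  M=5  r_T0=5
  17) CAS  T2:  M=5  r_T2=4 ✗
  18) CAS  T0:  M=6  r_T0=5 ✓

T0 = (3, 2)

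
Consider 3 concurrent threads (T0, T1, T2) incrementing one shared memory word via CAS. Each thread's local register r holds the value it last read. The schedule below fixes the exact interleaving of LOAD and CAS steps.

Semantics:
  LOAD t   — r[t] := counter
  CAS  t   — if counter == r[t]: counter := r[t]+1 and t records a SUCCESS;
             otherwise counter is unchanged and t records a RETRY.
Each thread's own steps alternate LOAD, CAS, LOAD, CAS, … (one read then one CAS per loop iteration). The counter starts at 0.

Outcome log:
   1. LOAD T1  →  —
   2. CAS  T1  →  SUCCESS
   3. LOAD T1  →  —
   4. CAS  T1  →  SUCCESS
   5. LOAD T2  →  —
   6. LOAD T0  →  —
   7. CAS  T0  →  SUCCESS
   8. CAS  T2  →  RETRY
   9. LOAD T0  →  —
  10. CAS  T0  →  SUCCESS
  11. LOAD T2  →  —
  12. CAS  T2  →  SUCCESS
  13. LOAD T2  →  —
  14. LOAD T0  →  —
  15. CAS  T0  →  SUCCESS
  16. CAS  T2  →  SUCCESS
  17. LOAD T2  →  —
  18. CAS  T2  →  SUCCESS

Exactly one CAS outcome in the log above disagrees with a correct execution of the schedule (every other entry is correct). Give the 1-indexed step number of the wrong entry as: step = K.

step = 16

Reference trace:
[1] T1.load  rd  (counter 0, T1.r 0)
[2] T1.cas  hit  (counter 1, T1.r 0)
[3] T1.load  rd  (counter 1, T1.r 1)
[4] T1.cas  hit  (counter 2, T1.r 1)
[5] T2.load  rd  (counter 2, T2.r 2)
[6] T0.load  rd  (counter 2, T0.r 2)
[7] T0.cas  hit  (counter 3, T0.r 2)
[8] T2.cas  miss  (counter 3, T2.r 2)
[9] T0.load  rd  (counter 3, T0.r 3)
[10] T0.cas  hit  (counter 4, T0.r 3)
[11] T2.load  rd  (counter 4, T2.r 4)
[12] T2.cas  hit  (counter 5, T2.r 4)
[13] T2.load  rd  (counter 5, T2.r 5)
[14] T0.load  rd  (counter 5, T0.r 5)
[15] T0.cas  hit  (counter 6, T0.r 5)
[16] T2.cas  miss  (counter 6, T2.r 5)
[17] T2.load  rd  (counter 6, T2.r 6)
[18] T2.cas  hit  (counter 7, T2.r 6)
Mismatch at 16.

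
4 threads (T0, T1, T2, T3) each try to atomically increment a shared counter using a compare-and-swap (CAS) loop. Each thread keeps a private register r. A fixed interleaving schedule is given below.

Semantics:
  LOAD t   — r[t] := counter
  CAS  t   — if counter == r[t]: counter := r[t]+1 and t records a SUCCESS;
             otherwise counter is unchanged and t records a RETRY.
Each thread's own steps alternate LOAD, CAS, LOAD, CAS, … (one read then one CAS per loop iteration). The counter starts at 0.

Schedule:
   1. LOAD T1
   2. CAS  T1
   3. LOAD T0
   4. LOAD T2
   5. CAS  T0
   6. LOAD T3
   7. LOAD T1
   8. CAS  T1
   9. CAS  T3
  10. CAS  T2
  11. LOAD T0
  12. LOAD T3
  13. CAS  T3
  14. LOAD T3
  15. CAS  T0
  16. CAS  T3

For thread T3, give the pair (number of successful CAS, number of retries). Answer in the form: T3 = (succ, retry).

T3 = (2, 1)

T1 LOAD — after: cnt=0, r=0 — load
T1 CAS — after: cnt=1, r=0 — ok
T0 LOAD — after: cnt=1, r=1 — load
T2 LOAD — after: cnt=1, r=1 — load
T0 CAS — after: cnt=2, r=1 — ok
T3 LOAD — after: cnt=2, r=2 — load
T1 LOAD — after: cnt=2, r=2 — load
T1 CAS — after: cnt=3, r=2 — ok
T3 CAS — after: cnt=3, r=2 — retry
T2 CAS — after: cnt=3, r=1 — retry
T0 LOAD — after: cnt=3, r=3 — load
T3 LOAD — after: cnt=3, r=3 — load
T3 CAS — after: cnt=4, r=3 — ok
T3 LOAD — after: cnt=4, r=4 — load
T0 CAS — after: cnt=4, r=3 — retry
T3 CAS — after: cnt=5, r=4 — ok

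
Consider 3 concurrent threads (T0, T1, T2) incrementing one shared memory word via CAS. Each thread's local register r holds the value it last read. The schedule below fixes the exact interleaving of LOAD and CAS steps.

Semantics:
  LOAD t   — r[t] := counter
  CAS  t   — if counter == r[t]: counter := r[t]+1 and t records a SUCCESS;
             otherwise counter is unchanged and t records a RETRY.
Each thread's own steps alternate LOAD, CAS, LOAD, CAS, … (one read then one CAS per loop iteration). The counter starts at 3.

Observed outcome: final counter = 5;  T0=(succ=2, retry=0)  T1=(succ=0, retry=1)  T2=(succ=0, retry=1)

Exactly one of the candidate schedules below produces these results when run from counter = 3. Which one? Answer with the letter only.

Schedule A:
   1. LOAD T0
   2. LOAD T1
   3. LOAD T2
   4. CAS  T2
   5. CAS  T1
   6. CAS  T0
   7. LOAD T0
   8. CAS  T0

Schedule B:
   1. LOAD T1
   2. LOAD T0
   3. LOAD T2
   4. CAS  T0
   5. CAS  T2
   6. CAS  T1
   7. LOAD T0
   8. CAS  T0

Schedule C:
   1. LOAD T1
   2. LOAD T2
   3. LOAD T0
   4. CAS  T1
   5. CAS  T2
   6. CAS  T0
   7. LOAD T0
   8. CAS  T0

B

Simulating candidate B:
step 1: T1 LOAD ⇒ load; ctr=3 reg=3
step 2: T0 LOAD ⇒ load; ctr=3 reg=3
step 3: T2 LOAD ⇒ load; ctr=3 reg=3
step 4: T0 CAS ⇒ ok; ctr=4 reg=3
step 5: T2 CAS ⇒ retry; ctr=4 reg=3
step 6: T1 CAS ⇒ retry; ctr=4 reg=3
step 7: T0 LOAD ⇒ load; ctr=4 reg=4
step 8: T0 CAS ⇒ ok; ctr=5 reg=4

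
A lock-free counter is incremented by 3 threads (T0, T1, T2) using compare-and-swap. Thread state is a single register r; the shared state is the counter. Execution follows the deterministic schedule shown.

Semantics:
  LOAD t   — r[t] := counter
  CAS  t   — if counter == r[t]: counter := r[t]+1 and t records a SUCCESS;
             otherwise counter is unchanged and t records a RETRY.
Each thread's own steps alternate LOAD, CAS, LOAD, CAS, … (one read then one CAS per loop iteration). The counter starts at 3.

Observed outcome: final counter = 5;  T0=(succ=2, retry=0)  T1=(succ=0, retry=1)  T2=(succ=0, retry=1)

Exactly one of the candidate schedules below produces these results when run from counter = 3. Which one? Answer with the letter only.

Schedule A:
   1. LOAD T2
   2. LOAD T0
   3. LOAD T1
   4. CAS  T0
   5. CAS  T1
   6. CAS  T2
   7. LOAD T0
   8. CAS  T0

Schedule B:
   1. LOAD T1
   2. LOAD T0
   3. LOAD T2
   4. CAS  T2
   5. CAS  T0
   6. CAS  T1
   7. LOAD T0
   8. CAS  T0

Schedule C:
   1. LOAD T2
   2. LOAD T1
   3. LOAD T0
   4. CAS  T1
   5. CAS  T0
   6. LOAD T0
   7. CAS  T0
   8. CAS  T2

A

Tracing schedule A:
T2 LOAD — after: cnt=3, r=3 — load
T0 LOAD — after: cnt=3, r=3 — load
T1 LOAD — after: cnt=3, r=3 — load
T0 CAS — after: cnt=4, r=3 — ok
T1 CAS — after: cnt=4, r=3 — retry
T2 CAS — after: cnt=4, r=3 — retry
T0 LOAD — after: cnt=4, r=4 — load
T0 CAS — after: cnt=5, r=4 — ok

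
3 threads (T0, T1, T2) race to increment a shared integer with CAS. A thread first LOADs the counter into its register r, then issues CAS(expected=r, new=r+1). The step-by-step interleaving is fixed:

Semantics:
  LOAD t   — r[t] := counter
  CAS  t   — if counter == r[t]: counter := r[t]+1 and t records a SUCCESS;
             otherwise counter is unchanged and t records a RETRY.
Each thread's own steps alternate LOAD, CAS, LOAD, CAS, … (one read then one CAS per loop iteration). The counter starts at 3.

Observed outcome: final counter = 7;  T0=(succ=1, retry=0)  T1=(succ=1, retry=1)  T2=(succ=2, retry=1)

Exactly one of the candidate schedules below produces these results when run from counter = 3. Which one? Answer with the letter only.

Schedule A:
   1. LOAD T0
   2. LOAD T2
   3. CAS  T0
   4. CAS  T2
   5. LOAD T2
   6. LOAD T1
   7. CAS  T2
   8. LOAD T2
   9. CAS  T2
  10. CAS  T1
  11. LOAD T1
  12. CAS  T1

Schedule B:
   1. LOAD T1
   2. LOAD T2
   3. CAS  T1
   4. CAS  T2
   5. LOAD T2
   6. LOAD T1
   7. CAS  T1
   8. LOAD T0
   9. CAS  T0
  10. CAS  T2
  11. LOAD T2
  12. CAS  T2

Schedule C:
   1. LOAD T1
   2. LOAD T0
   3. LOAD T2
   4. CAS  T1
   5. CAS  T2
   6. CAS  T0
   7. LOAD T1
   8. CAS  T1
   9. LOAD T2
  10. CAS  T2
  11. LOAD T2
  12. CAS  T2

A

Run A:
T0 LOAD — after: cnt=3, r=3 — load
T2 LOAD — after: cnt=3, r=3 — load
T0 CAS — after: cnt=4, r=3 — ok
T2 CAS — after: cnt=4, r=3 — retry
T2 LOAD — after: cnt=4, r=4 — load
T1 LOAD — after: cnt=4, r=4 — load
T2 CAS — after: cnt=5, r=4 — ok
T2 LOAD — after: cnt=5, r=5 — load
T2 CAS — after: cnt=6, r=5 — ok
T1 CAS — after: cnt=6, r=4 — retry
T1 LOAD — after: cnt=6, r=6 — load
T1 CAS — after: cnt=7, r=6 — ok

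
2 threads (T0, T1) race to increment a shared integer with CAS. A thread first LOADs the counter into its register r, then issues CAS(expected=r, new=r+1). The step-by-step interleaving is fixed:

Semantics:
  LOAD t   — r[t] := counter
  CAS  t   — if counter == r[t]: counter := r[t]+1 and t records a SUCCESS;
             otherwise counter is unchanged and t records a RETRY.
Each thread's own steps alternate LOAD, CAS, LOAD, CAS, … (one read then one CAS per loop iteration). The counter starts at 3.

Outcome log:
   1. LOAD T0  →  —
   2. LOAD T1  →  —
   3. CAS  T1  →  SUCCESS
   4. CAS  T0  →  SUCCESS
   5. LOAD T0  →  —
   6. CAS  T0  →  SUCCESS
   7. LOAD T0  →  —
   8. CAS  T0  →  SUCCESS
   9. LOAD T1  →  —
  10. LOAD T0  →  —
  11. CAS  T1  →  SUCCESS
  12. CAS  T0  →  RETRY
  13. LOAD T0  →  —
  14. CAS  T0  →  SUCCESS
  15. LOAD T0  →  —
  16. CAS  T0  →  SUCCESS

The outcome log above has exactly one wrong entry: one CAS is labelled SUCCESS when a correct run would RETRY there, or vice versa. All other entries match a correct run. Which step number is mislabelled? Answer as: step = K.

step = 4

Re-executing:
[1] T0.load  rd  (counter 3, T0.r 3)
[2] T1.load  rd  (counter 3, T1.r 3)
[3] T1.cas  hit  (counter 4, T1.r 3)
[4] T0.cas  miss  (counter 4, T0.r 3)
[5] T0.load  rd  (counter 4, T0.r 4)
[6] T0.cas  hit  (counter 5, T0.r 4)
[7] T0.load  rd  (counter 5, T0.r 5)
[8] T0.cas  hit  (counter 6, T0.r 5)
[9] T1.load  rd  (counter 6, T1.r 6)
[10] T0.load  rd  (counter 6, T0.r 6)
[11] T1.cas  hit  (counter 7, T1.r 6)
[12] T0.cas  miss  (counter 7, T0.r 6)
[13] T0.load  rd  (counter 7, T0.r 7)
[14] T0.cas  hit  (counter 8, T0.r 7)
[15] T0.load  rd  (counter 8, T0.r 8)
[16] T0.cas  hit  (counter 9, T0.r 8)
Mismatch at 4.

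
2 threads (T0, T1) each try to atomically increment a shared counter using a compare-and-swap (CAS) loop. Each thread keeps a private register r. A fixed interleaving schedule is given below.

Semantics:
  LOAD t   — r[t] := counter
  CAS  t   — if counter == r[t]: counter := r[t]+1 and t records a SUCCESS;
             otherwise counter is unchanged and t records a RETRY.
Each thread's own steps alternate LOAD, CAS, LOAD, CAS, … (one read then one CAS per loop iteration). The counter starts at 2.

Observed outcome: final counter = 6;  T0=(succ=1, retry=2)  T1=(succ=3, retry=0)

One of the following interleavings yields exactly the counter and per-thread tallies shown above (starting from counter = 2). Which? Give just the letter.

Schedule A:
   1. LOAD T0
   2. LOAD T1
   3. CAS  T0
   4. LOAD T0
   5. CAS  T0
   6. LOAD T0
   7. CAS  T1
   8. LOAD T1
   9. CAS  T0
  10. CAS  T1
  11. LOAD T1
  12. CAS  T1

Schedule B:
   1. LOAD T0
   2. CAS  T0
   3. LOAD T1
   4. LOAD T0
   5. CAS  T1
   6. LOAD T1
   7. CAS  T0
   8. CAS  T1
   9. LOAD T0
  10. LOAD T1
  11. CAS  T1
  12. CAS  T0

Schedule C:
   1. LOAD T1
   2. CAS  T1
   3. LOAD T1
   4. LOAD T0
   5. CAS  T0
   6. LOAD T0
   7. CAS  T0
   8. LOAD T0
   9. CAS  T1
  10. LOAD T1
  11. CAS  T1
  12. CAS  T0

Simulating candidate B:
1. LOAD T0 → mem=2 r[T0]=2 [LOAD]
2. CAS T0 → mem=3 r[T0]=2 [OK]
3. LOAD T1 → mem=3 r[T1]=3 [LOAD]
4. LOAD T0 → mem=3 r[T0]=3 [LOAD]
5. CAS T1 → mem=4 r[T1]=3 [OK]
6. LOAD T1 → mem=4 r[T1]=4 [LOAD]
7. CAS T0 → mem=4 r[T0]=3 [RETRY]
8. CAS T1 → mem=5 r[T1]=4 [OK]
9. LOAD T0 → mem=5 r[T0]=5 [LOAD]
10. LOAD T1 → mem=5 r[T1]=5 [LOAD]
11. CAS T1 → mem=6 r[T1]=5 [OK]
12. CAS T0 → mem=6 r[T0]=5 [RETRY]

B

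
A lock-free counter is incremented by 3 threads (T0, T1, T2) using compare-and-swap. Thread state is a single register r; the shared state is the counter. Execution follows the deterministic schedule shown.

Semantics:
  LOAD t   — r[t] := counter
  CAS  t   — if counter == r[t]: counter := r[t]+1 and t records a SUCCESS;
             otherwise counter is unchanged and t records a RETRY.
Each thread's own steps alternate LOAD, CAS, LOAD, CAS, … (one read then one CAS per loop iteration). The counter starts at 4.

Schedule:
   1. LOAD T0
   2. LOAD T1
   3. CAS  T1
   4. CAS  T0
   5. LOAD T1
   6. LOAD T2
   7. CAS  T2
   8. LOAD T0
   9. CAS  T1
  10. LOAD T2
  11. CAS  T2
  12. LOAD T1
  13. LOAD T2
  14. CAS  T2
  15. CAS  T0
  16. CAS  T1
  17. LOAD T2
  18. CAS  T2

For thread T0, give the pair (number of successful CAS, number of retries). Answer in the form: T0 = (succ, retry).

step 1: T0 LOAD ⇒ load; ctr=4 reg=4
step 2: T1 LOAD ⇒ load; ctr=4 reg=4
step 3: T1 CAS ⇒ ok; ctr=5 reg=4
step 4: T0 CAS ⇒ retry; ctr=5 reg=4
step 5: T1 LOAD ⇒ load; ctr=5 reg=5
step 6: T2 LOAD ⇒ load; ctr=5 reg=5
step 7: T2 CAS ⇒ ok; ctr=6 reg=5
step 8: T0 LOAD ⇒ load; ctr=6 reg=6
step 9: T1 CAS ⇒ retry; ctr=6 reg=5
step 10: T2 LOAD ⇒ load; ctr=6 reg=6
step 11: T2 CAS ⇒ ok; ctr=7 reg=6
step 12: T1 LOAD ⇒ load; ctr=7 reg=7
step 13: T2 LOAD ⇒ load; ctr=7 reg=7
step 14: T2 CAS ⇒ ok; ctr=8 reg=7
step 15: T0 CAS ⇒ retry; ctr=8 reg=6
step 16: T1 CAS ⇒ retry; ctr=8 reg=7
step 17: T2 LOAD ⇒ load; ctr=8 reg=8
step 18: T2 CAS ⇒ ok; ctr=9 reg=8

T0 = (0, 2)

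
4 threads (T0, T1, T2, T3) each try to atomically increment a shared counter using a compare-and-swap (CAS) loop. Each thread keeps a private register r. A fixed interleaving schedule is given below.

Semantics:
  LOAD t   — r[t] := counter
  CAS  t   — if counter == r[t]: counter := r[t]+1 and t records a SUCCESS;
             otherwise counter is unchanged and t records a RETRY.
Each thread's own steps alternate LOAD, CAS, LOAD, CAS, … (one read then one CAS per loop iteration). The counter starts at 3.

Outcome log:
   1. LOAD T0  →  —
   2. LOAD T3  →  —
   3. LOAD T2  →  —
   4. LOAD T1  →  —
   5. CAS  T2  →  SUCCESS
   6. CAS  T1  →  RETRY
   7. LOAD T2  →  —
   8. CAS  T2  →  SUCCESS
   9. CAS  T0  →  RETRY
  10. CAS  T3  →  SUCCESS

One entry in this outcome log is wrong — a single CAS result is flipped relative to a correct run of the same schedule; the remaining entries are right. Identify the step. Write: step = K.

step = 10

Re-executing:
T0 LOAD — after: cnt=3, r=3 — load
T3 LOAD — after: cnt=3, r=3 — load
T2 LOAD — after: cnt=3, r=3 — load
T1 LOAD — after: cnt=3, r=3 — load
T2 CAS — after: cnt=4, r=3 — ok
T1 CAS — after: cnt=4, r=3 — retry
T2 LOAD — after: cnt=4, r=4 — load
T2 CAS — after: cnt=5, r=4 — ok
T0 CAS — after: cnt=5, r=3 — retry
T3 CAS — after: cnt=5, r=3 — retry
Mismatch at 10.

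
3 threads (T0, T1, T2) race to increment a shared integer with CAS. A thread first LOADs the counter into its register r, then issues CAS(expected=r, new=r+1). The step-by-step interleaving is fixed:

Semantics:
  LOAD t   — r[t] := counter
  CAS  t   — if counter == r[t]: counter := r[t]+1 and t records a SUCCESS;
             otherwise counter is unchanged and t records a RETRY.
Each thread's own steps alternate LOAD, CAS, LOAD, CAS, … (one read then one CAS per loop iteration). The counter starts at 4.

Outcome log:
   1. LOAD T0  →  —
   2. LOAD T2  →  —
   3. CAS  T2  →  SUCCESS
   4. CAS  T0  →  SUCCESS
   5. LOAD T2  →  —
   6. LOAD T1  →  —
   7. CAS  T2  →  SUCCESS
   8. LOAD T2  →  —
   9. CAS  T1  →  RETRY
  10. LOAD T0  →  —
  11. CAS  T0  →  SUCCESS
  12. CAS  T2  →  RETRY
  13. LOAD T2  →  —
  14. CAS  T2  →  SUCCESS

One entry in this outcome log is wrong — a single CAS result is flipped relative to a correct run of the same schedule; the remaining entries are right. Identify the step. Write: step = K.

Re-executing:
step 1: T0 LOAD ⇒ load; ctr=4 reg=4
step 2: T2 LOAD ⇒ load; ctr=4 reg=4
step 3: T2 CAS ⇒ ok; ctr=5 reg=4
step 4: T0 CAS ⇒ retry; ctr=5 reg=4
step 5: T2 LOAD ⇒ load; ctr=5 reg=5
step 6: T1 LOAD ⇒ load; ctr=5 reg=5
step 7: T2 CAS ⇒ ok; ctr=6 reg=5
step 8: T2 LOAD ⇒ load; ctr=6 reg=6
step 9: T1 CAS ⇒ retry; ctr=6 reg=5
step 10: T0 LOAD ⇒ load; ctr=6 reg=6
step 11: T0 CAS ⇒ ok; ctr=7 reg=6
step 12: T2 CAS ⇒ retry; ctr=7 reg=6
step 13: T2 LOAD ⇒ load; ctr=7 reg=7
step 14: T2 CAS ⇒ ok; ctr=8 reg=7
Log disagrees first at step 4.

step = 4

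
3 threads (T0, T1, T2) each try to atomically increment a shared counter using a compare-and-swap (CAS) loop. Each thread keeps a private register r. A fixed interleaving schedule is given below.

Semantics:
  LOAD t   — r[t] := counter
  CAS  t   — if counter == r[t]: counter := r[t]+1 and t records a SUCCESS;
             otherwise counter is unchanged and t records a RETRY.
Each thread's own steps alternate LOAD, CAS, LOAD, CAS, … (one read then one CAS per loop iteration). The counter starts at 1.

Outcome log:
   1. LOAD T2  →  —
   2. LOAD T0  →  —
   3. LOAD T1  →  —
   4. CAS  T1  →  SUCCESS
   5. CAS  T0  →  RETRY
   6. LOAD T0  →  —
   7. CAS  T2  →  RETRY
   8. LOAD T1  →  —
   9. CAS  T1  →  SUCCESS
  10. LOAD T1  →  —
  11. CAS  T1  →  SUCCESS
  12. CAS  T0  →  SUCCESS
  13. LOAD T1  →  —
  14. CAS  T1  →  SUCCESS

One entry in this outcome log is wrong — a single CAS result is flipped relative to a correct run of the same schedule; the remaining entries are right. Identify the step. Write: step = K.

Correct run:
T2 LOAD — after: cnt=1, r=1 — load
T0 LOAD — after: cnt=1, r=1 — load
T1 LOAD — after: cnt=1, r=1 — load
T1 CAS — after: cnt=2, r=1 — ok
T0 CAS — after: cnt=2, r=1 — retry
T0 LOAD — after: cnt=2, r=2 — load
T2 CAS — after: cnt=2, r=1 — retry
T1 LOAD — after: cnt=2, r=2 — load
T1 CAS — after: cnt=3, r=2 — ok
T1 LOAD — after: cnt=3, r=3 — load
T1 CAS — after: cnt=4, r=3 — ok
T0 CAS — after: cnt=4, r=2 — retry
T1 LOAD — after: cnt=4, r=4 — load
T1 CAS — after: cnt=5, r=4 — ok
Log disagrees first at step 12.

step = 12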